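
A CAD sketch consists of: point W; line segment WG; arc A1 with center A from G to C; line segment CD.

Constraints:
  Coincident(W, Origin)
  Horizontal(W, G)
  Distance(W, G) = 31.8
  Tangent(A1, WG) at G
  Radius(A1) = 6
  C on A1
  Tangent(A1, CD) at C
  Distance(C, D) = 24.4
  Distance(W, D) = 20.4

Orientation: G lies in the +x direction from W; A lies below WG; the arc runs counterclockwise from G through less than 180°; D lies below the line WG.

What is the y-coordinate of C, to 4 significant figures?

-1.556

Checks: W = (0.00, 0.00) ✓; |WG| = 31.80 ✓; |AC| = 6.000 ✓; ∠(AC, CD) = 90.00° ✓; |CD| = 24.40 ✓; |WD| = 20.40 ✓.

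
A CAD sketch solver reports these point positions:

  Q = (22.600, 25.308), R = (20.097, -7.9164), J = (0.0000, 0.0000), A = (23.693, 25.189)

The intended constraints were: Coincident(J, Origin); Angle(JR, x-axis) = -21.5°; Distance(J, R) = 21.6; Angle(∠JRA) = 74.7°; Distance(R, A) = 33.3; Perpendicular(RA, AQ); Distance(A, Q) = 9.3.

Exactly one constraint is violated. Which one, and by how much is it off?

Distance(A, Q) = 9.3 — off by 8.20.

J = (0.00, 0.00) ✓; JR at -21.50° ✓; |JR| = 21.60 ✓; ∠JRA = 74.70° ✓; |RA| = 33.30 ✓; ∠(RA, AQ) = 89.99° ✓; |AQ| = 1.099 ✗.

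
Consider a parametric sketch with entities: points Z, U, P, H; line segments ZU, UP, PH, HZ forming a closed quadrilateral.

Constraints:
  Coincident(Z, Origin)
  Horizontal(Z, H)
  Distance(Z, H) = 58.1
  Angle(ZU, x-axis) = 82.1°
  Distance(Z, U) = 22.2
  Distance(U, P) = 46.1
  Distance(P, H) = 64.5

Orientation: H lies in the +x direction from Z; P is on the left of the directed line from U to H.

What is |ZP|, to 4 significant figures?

66.32

Z is at the origin; Z and H share the same y with |ZH| = 58.1 and H in +x, so H = (58.1, 0). ZU runs at 82.1° with |ZU| = 22.2, so U = (3.051, 21.99). P is determined by |UP| = 46.1 and |PH| = 64.5 together: it lies at the intersection of circle(U, 46.1) and circle(H, 64.5). With |UH| = 59.28, the foot of the radical line on UH is 12.47 from U and the perpendicular offset is √(46.1² − 12.47²) = 44.38. Taking the left-of-UH solution: P = (31.10, 58.58).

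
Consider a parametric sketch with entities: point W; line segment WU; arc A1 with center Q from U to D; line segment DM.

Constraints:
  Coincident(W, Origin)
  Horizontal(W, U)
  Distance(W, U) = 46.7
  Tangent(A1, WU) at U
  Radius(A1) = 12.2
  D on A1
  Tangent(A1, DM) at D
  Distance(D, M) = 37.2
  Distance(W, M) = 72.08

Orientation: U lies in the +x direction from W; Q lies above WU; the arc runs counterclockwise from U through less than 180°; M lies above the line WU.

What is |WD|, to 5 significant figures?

60.458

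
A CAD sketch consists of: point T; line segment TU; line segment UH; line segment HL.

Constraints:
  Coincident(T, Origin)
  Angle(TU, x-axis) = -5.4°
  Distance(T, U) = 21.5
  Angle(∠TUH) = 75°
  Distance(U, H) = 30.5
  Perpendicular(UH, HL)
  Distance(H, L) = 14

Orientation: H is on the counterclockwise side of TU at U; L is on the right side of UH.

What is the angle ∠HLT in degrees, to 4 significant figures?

35.65°

T is at the origin; TU runs at -5.4° with length 21.5, so U = 21.5·(cos -5.4°, sin -5.4°) = (21.40, -2.023). ∠TUH = 75.0°, so UH runs at -5.4° + (180° − 75.0°) = 99.60° from the x-axis; with |UH| = 30.5, H = U + 30.5·(cos 99.60°, sin 99.60°) = (16.32, 28.05). The perpendicularity gives HL at right angles to UH; with |HL| = 14.0 on the right of UH, L = H + 14.0·(0.9860, 0.1668) = (30.12, 30.38). Then cos ∠HLT = LH·LT / (|LH||LT|), giving 35.65°.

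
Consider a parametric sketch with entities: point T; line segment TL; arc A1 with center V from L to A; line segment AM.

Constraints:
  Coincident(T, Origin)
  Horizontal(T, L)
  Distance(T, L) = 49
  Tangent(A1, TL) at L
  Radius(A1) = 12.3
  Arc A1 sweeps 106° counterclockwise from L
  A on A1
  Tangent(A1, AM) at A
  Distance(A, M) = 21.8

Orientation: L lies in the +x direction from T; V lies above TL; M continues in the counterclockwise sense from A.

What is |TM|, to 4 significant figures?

65.94

On A1, L sits at bearing -90° from V; a 106° counterclockwise sweep puts A at bearing 16°, so A = V + 12.3·(cos 16°, sin 16°) = (60.82, 15.69). The tangent condition forces VA to be normal to AM, so AM runs along (−sin 16°, cos 16°); with |AM| = 21.8, M = (54.81, 36.65). Then |TM| = |M − T| = 65.94.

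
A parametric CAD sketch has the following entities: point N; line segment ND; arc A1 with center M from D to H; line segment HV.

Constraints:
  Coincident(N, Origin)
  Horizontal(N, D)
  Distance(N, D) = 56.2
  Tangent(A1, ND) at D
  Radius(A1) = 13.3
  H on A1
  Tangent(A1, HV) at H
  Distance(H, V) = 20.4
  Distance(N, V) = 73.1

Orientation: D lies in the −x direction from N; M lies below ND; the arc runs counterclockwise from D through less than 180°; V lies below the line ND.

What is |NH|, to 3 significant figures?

71.0

N is at the origin; N and D share the same y with |ND| = 56.2 and D on the −x side, so D = (-56.2, 0.00). Since A1 is tangent to ND there, MD ⟂ ND, so M = D + (0, -13.3) = (-56.2, -13.3). Since MH ⟂ HV (tangency), |MV| = √(13.3² + 20.4²) = 24.4 regardless of where H sits on A1. So V lies on both circle(N, 73.1) and circle(M, 24.4); the below-ND intersection is V = (-63.3, -36.6). H is the foot of the tangent from V: H = (-69.0, -17.0).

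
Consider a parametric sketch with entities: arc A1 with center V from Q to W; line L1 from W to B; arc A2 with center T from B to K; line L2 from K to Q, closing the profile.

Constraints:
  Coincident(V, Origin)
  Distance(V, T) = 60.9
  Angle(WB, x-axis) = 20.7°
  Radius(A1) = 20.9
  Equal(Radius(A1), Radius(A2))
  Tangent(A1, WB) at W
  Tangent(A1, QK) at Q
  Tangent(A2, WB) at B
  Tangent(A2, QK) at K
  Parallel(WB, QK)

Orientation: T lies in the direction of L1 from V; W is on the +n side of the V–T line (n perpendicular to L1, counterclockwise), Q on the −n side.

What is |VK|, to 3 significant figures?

64.4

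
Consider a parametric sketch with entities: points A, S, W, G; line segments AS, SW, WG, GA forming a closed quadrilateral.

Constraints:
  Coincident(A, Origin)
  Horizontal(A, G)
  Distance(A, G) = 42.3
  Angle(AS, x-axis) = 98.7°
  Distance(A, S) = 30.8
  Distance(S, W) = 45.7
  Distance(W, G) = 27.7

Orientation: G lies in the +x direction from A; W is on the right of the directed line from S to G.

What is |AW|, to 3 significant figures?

19.3

A is at the origin; A and G share the same y with |AG| = 42.3 and G in +x, so G = (42.3, 0). AS runs at 98.7° with |AS| = 30.8, so S = (-4.66, 30.4). W is determined by |SW| = 45.7 and |WG| = 27.7 together: it lies at the intersection of circle(S, 45.7) and circle(G, 27.7). With |SG| = 56.0, the foot of the radical line on SG is 39.8 from S and the perpendicular offset is √(45.7² − 39.8²) = 22.5. Taking the right-of-SG solution: W = (16.5, -10.1).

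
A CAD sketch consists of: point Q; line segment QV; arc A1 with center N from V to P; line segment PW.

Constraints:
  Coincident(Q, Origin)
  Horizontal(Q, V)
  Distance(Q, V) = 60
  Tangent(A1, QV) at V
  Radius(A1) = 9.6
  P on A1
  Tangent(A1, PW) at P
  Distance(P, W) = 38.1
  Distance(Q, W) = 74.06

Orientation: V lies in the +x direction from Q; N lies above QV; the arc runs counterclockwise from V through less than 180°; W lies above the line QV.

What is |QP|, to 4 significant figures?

70.21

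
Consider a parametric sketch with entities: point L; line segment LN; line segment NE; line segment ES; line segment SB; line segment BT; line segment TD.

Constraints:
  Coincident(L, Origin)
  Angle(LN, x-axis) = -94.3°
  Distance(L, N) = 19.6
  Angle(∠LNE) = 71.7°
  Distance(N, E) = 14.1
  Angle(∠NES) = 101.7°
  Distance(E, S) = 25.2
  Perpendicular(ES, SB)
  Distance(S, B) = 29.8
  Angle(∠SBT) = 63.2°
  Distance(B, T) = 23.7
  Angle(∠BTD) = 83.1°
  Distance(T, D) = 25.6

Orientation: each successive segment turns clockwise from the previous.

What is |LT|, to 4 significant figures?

14.66

L is at the origin; LN runs at -94.3° with length 19.6, so N = (-1.470, -19.54). ∠LNE = 71.7° gives NE at 157.4° from the x-axis; with |NE| = 14.1, E = (-14.49, -14.13). ∠NES = 101.7° gives ES at 79.10° from the x-axis; with |ES| = 25.2, S = (-9.722, 10.62). ES is perpendicular to SB, so SB runs at -10.90°; with |SB| = 29.8, B = (19.54, 4.984). ∠SBT = 63.2° gives BT at -127.7° from the x-axis; with |BT| = 23.7, T = (5.048, -13.77). Then |LT| = |T − L| = 14.66.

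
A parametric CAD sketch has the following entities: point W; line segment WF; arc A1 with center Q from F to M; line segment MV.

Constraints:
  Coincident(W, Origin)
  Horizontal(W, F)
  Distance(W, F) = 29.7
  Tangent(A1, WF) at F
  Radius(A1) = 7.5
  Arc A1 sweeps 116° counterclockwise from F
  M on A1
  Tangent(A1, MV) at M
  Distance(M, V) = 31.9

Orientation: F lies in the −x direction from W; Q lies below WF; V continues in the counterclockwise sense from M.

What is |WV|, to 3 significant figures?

45.4

W is at the origin; W and F share the same y with |WF| = 29.7 and F on the −x side, so F = (-29.7, 0.00). Since A1 is tangent to WF there, QF ⟂ WF, so Q = F + (0, -7.5) = (-29.7, -7.50). On A1, F sits at bearing 90° from Q; a 116° counterclockwise sweep puts M at bearing 206°, so M = Q + 7.5·(cos 206°, sin 206°) = (-36.4, -10.8). A1 meets MV tangentially, so QM is at right angles to MV, so MV runs along (−sin 206°, cos 206°); with |MV| = 31.9, V = (-22.5, -39.5). Then |WV| = |V − W| = 45.4.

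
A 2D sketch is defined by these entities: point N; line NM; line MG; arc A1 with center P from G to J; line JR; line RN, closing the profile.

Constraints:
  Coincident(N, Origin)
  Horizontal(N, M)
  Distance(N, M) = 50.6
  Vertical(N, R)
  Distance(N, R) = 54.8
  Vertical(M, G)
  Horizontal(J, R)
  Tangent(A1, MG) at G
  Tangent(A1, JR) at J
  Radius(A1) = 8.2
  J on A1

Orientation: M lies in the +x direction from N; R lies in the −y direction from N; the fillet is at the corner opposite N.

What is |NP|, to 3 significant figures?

63.0

NR is vertical with |NR| = 54.8 and R on the −y side, so R = (0.00, -54.8). The virtual corner opposite N is at (50.6, -54.8). The tangent condition forces PG to be normal to MG and tangency of A1 to JR means the radius PJ is perpendicular to JR, with radius 8.2, so the center P sits 8.2 in from both sides at P = (42.4, -46.6). Then |NP| = |P − N| = 63.0.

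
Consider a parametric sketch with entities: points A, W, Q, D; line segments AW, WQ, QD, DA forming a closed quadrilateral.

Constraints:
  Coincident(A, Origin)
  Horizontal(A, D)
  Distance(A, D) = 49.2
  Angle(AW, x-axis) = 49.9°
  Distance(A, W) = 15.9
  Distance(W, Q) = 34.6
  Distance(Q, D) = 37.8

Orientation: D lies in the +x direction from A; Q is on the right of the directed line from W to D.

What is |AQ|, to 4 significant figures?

28.14

Checks: |WQ| = 34.60 ✓; |QD| = 37.80 ✓.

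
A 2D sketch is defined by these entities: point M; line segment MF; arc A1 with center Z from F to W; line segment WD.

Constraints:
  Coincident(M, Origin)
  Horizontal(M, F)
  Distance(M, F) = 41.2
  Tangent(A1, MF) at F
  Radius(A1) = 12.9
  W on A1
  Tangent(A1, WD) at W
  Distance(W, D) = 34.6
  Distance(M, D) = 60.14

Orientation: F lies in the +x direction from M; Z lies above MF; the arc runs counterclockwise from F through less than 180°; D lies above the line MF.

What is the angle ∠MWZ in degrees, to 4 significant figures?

10.35°

Checks: |MF| = 41.20 ✓; |ZW| = 12.90 ✓; ∠(ZW, WD) = 90.00° ✓; |WD| = 34.60 ✓; |MD| = 60.14 ✓.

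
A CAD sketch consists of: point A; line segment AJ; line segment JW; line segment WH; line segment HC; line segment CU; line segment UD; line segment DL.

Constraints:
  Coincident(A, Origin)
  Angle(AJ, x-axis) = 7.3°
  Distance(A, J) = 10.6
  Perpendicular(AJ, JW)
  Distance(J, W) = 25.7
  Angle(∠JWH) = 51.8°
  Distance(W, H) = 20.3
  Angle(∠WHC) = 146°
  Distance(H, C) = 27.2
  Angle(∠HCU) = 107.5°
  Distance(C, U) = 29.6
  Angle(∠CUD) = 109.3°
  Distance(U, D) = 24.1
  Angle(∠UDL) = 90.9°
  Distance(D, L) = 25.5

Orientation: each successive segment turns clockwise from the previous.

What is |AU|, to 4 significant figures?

31.65

A is at the origin; AJ runs at 7.3° with length 10.6, so J = (10.51, 1.347). AJ ⟂ JW, so JW runs at -82.70°; with |JW| = 25.7, W = (13.78, -24.14). ∠JWH = 51.8° gives WH at 149.1° from the x-axis; with |WH| = 20.3, H = (-3.639, -13.72). ∠WHC = 146.0° gives HC at 115.1° from the x-axis; with |HC| = 27.2, C = (-15.18, 10.91). ∠HCU = 107.5° gives CU at 42.60° from the x-axis; with |CU| = 29.6, U = (6.611, 30.95). Then |AU| = |U − A| = 31.65.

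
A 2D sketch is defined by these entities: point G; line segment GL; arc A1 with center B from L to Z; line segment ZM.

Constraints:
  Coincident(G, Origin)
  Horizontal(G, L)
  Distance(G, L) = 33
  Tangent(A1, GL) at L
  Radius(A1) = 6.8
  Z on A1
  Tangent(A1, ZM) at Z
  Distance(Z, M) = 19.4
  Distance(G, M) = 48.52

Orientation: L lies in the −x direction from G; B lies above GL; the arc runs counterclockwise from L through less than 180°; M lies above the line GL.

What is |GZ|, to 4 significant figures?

30.25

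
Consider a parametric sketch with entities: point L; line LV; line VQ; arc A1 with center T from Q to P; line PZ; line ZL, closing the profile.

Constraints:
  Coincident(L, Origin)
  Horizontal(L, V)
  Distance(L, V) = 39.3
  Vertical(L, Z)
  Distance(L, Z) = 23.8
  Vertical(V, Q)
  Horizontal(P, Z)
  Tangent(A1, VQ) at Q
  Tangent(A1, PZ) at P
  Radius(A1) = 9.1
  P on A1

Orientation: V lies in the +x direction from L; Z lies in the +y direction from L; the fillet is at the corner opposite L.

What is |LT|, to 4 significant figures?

33.59

L is at the origin; L and V share the same y with |LV| = 39.3 and V on the +x side, so V = (39.30, 0.000). LZ is vertical with |LZ| = 23.8 and Z on the +y side, so Z = (0.000, 23.80). The virtual corner opposite L is at (39.30, 23.80). Since A1 is tangent to VQ there, TQ ⟂ VQ and tangency of A1 to PZ means the radius TP is perpendicular to PZ, with radius 9.1, so the center T sits 9.1 in from both sides at T = (30.20, 14.70). Then |LT| = |T − L| = 33.59.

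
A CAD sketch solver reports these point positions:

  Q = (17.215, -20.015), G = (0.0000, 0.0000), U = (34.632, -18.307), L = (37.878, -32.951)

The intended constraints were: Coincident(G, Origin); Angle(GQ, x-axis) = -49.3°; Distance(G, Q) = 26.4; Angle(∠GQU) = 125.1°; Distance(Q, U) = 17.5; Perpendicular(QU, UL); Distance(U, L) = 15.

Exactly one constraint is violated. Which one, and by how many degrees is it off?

Perpendicular(QU, UL) — off by 6.90°.

G = (0.00, 0.00) ✓; GQ at -49.30° ✓; |GQ| = 26.40 ✓; ∠GQU = 125.1° ✓; |QU| = 17.50 ✓; ∠(QU, UL) = 83.10° ✗; |UL| = 15.00 ✓.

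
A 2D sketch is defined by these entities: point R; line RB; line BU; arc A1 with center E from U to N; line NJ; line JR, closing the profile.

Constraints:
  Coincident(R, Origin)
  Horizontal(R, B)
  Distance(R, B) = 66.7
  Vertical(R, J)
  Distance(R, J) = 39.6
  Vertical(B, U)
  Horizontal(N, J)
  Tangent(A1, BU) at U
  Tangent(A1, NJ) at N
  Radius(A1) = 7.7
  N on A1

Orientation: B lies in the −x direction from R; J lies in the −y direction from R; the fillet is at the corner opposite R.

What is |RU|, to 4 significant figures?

73.94

The virtual corner opposite R is at (-66.70, -39.60). The tangent condition forces EU to be normal to BU and since A1 is tangent to NJ there, EN ⟂ NJ, with radius 7.7, so the center E sits 7.7 in from both sides at E = (-59.00, -31.90). That places the tangent points at U = (-66.70, -31.90) on BU and N = (-59.00, -39.60) on NJ. Then |RU| = |U − R| = 73.94.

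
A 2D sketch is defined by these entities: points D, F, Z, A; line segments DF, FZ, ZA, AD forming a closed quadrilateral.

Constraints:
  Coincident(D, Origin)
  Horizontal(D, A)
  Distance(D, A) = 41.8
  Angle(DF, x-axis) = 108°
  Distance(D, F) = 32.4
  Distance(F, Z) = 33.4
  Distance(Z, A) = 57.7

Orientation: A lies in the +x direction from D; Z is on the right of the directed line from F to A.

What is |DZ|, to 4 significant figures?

16.00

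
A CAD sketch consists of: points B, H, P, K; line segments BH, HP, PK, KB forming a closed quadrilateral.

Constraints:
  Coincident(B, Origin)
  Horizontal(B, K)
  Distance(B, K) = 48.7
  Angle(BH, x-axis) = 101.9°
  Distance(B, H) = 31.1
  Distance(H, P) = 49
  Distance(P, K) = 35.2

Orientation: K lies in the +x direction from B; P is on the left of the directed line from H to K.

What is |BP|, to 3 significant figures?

54.8

B is at the origin; B and K share the same y with |BK| = 48.7 and K in +x, so K = (48.7, 0). BH runs at 101.9° with |BH| = 31.1, so H = (-6.41, 30.4). P is determined by |HP| = 49.0 and |PK| = 35.2 together: it lies at the intersection of circle(H, 49.0) and circle(K, 35.2). With |HK| = 63.0, the foot of the radical line on HK is 40.7 from H and the perpendicular offset is √(49.0² − 40.7²) = 27.3. Taking the left-of-HK solution: P = (42.4, 34.6).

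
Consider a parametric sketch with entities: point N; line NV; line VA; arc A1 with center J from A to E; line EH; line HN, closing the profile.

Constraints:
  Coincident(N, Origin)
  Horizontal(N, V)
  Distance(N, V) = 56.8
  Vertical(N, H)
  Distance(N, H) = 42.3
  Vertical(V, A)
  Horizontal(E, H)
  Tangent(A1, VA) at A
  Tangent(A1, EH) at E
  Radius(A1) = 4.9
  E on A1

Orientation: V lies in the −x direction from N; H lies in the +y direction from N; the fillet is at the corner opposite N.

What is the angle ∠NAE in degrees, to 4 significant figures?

78.36°

N is at the origin; NV is horizontal with |NV| = 56.8 and V on the −x side, so V = (-56.80, 0.000). NH is vertical with |NH| = 42.3 and H on the +y side, so H = (0.000, 42.30). The virtual corner opposite N is at (-56.80, 42.30). A1 meets VA tangentially, so JA is at right angles to VA and tangency of A1 to EH means the radius JE is perpendicular to EH, with radius 4.9, so the center J sits 4.9 in from both sides at J = (-51.90, 37.40). That places the tangent points at A = (-56.80, 37.40) on VA and E = (-51.90, 42.30) on EH. Then cos ∠NAE = AN·AE / (|AN||AE|), giving 78.36°.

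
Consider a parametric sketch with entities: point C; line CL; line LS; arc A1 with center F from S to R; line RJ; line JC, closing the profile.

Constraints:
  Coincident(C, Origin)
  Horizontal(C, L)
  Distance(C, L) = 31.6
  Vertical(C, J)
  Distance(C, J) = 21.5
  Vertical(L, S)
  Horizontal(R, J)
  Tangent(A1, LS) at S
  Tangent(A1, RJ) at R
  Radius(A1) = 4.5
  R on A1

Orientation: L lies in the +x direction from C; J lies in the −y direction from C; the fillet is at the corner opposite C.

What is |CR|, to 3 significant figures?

34.6

C is at the origin; C and L share the same y with |CL| = 31.6 and L on the +x side, so L = (31.6, 0.00). CJ is vertical with |CJ| = 21.5 and J on the −y side, so J = (0.00, -21.5). The virtual corner opposite C is at (31.6, -21.5). Tangency of A1 to LS means the radius FS is perpendicular to LS and A1 meets RJ tangentially, so FR is at right angles to RJ, with radius 4.5, so the center F sits 4.5 in from both sides at F = (27.1, -17.0). That places the tangent points at S = (31.6, -17.0) on LS and R = (27.1, -21.5) on RJ. Then |CR| = |R − C| = 34.6.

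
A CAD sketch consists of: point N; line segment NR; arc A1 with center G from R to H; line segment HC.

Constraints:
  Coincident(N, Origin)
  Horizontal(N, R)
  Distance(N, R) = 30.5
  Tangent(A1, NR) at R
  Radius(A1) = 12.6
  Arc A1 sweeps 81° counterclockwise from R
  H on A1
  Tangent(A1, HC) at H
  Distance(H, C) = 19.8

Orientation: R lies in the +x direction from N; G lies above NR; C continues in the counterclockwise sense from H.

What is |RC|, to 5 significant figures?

33.952

N is at the origin; N and R share the same y with |NR| = 30.5 and R on the +x side, so R = (30.500, 0.0000). Tangency of A1 to NR means the radius GR is perpendicular to NR, so G = R + (0, 12.6) = (30.500, 12.600). On A1, R sits at bearing -90° from G; an 81° counterclockwise sweep puts H at bearing -9°, so H = G + 12.6·(cos -9°, sin -9°) = (42.945, 10.629). Tangency of A1 to HC means the radius GH is perpendicular to HC, so HC runs along (−sin -9°, cos -9°); with |HC| = 19.8, C = (46.042, 30.185). Then |RC| = |C − R| = 33.952.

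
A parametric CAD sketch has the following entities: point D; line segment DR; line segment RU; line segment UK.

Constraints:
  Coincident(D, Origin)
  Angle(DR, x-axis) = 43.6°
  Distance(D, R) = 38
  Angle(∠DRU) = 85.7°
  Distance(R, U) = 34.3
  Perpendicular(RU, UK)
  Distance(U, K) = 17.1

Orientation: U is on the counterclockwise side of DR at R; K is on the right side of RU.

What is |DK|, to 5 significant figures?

63.351

D is at the origin; DR runs at 43.6° with length 38.0, so R = 38.0·(cos 43.6°, sin 43.6°) = (27.519, 26.206). ∠DRU = 85.7°, so RU runs at 43.6° + (180° − 85.7°) = 137.90° from the x-axis; with |RU| = 34.3, U = R + 34.3·(cos 137.90°, sin 137.90°) = (2.0688, 49.201). RU ⟂ UK; with |UK| = 17.1 on the right of RU, K = U + 17.1·(0.67043, 0.74198) = (13.533, 61.889). Then |DK| = |K − D| = 63.351.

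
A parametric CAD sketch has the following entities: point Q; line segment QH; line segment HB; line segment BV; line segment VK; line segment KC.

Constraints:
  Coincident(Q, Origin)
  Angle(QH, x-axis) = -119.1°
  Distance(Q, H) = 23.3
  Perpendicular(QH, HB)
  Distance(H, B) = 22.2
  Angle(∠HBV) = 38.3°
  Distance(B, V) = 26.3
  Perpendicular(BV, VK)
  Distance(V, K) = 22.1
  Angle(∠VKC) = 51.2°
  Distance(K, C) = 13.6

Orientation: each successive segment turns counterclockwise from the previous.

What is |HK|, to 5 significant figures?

12.182

∠HBV = 38.3° gives BV at 112.60° from the x-axis; with |BV| = 26.3, V = (-2.0408, -6.8751). The perpendicularity gives VK at right angles to BV, so VK runs at -157.40°; with |VK| = 22.1, K = (-22.444, -15.368). Then |HK| = |K − H| = 12.182.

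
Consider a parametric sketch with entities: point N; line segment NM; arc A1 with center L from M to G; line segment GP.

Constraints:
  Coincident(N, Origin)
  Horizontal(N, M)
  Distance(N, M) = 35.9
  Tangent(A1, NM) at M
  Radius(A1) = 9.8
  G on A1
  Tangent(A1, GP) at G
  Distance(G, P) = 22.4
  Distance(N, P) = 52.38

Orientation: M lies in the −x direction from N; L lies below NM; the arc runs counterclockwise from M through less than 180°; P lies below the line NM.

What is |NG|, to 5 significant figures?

47.012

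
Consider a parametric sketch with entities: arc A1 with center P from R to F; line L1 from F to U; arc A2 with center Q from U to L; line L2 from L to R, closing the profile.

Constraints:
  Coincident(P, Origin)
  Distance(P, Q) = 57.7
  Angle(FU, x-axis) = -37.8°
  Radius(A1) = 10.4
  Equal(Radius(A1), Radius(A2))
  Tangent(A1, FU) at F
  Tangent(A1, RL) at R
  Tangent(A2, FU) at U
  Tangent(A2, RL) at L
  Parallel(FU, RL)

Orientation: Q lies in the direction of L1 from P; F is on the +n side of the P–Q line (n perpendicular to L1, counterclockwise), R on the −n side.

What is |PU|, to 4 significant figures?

58.63

The slot axis is L1's direction at -37.8°, so u = (cos -37.8°, sin -37.8°) = (0.7902, -0.6129) and n = (−sin -37.8°, cos -37.8°) = (0.6129, 0.7902). P is at the origin and Q lies 57.7 along u from P, so Q = 57.7·u = (45.59, -35.36). Tangency of A1 to both parallel lines with radius 10.4 puts F and R at P ± 10.4·n: F = (6.374, 8.218), R = (-6.374, -8.218). Equal radii place U and L the same way about Q: U = Q + 10.4·n = (51.97, -27.15), L = Q − 10.4·n = (39.22, -43.58). Then |PU| = |U − P| = 58.63.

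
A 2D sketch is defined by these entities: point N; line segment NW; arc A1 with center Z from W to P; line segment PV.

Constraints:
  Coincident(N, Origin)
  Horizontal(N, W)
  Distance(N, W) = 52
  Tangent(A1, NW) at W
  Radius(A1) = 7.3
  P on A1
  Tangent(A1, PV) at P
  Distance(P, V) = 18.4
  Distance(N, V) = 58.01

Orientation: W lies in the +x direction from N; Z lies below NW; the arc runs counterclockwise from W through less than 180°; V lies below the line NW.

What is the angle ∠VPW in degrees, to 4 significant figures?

125.2°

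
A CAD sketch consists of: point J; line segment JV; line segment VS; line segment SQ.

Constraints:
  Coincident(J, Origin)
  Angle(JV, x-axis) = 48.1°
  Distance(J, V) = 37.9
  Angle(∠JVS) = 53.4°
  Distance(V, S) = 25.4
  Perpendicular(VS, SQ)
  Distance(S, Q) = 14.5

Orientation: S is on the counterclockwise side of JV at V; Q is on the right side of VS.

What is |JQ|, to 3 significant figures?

45.0

J is at the origin; JV runs at 48.1° with length 37.9, so V = 37.9·(cos 48.1°, sin 48.1°) = (25.3, 28.2). ∠JVS = 53.4°, so VS runs at 48.1° + (180° − 53.4°) = 175° from the x-axis; with |VS| = 25.4, S = V + 25.4·(cos 175°, sin 175°) = (0.0194, 30.6). The perpendicularity gives SQ at right angles to VS; with |SQ| = 14.5 on the right of VS, Q = S + 14.5·(0.0924, 0.996) = (1.36, 45.0). Then |JQ| = |Q − J| = 45.0.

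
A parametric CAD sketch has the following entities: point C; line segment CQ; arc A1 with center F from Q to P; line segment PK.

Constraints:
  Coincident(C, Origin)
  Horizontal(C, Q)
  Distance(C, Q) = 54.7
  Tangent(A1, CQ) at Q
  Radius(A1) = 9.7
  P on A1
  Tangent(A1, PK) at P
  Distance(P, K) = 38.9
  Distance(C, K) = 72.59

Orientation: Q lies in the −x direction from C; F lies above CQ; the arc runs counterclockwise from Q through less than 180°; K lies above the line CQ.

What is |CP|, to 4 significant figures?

46.66

C is at the origin; C and Q share the same y with |CQ| = 54.7 and Q on the −x side, so Q = (-54.70, 0.000). The tangent condition forces FQ to be normal to CQ, so F = Q + (0, 9.7) = (-54.70, 9.700). Since FP ⟂ PK (tangency), |FK| = √(9.7² + 38.9²) = 40.09 regardless of where P sits on A1. So K lies on both circle(C, 72.59) and circle(F, 40.09); the above-CQ intersection is K = (-52.86, 49.75). P is the foot of the tangent from K: P = (-45.19, 11.61).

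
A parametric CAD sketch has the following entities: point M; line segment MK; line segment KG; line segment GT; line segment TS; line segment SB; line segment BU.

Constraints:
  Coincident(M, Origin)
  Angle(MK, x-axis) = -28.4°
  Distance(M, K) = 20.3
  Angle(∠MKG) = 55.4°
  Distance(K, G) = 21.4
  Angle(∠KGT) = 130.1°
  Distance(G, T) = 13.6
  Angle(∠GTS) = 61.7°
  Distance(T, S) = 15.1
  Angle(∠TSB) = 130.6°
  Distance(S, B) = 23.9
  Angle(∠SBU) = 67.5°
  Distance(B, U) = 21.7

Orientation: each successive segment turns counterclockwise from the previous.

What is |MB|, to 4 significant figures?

23.33

M is at the origin; MK runs at -28.4° with length 20.3, so K = (17.86, -9.655). ∠MKG = 55.4° gives KG at 96.20° from the x-axis; with |KG| = 21.4, G = (15.55, 11.62). ∠KGT = 130.1° gives GT at 146.1° from the x-axis; with |GT| = 13.6, T = (4.258, 19.20). ∠GTS = 61.7° gives TS at -95.60° from the x-axis; with |TS| = 15.1, S = (2.784, 4.177). ∠TSB = 130.6° gives SB at -46.20° from the x-axis; with |SB| = 23.9, B = (19.33, -13.07). Then |MB| = |B − M| = 23.33.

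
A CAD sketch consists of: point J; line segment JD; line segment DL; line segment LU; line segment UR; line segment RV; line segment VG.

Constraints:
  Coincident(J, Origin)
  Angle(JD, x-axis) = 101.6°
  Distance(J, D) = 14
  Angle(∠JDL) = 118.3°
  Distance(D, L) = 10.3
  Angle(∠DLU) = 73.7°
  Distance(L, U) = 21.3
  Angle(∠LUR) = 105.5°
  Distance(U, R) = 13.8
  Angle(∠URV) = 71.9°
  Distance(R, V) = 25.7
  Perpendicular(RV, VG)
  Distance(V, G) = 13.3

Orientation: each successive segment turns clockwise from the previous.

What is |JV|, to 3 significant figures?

17.3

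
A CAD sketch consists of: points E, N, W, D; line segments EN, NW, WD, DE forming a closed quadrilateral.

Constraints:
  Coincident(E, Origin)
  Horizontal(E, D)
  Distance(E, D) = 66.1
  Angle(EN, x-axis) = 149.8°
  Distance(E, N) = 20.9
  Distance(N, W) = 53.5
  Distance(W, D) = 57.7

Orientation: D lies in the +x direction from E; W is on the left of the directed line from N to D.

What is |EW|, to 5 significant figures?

48.607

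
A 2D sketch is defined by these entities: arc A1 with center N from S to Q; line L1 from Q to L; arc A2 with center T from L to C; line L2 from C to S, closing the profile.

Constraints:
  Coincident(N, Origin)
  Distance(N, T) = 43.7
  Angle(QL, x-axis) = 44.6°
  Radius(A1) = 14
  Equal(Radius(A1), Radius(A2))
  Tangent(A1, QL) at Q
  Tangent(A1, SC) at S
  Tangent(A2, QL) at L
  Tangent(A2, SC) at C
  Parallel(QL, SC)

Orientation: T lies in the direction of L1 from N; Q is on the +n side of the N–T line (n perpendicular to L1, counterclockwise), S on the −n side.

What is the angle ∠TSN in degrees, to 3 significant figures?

72.2°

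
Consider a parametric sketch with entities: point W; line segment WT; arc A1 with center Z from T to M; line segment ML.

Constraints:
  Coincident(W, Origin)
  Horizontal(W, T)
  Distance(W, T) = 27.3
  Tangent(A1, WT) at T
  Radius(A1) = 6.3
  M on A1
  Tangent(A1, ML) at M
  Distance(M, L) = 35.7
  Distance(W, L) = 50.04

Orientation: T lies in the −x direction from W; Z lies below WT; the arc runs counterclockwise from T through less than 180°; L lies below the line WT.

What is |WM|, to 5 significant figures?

34.316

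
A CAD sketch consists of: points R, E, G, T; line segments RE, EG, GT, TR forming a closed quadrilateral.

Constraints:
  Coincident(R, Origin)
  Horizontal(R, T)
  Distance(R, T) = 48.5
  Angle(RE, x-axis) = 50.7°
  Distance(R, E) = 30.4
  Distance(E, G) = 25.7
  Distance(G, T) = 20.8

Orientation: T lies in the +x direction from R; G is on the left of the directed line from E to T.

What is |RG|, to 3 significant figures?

49.2

Checks: |EG| = 25.70 ✓; |GT| = 20.80 ✓.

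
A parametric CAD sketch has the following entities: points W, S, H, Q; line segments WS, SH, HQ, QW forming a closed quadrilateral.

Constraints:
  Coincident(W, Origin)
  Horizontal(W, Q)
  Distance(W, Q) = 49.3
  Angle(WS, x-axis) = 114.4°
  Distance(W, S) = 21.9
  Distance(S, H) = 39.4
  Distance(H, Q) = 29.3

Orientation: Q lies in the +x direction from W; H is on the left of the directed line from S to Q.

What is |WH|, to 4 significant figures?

37.60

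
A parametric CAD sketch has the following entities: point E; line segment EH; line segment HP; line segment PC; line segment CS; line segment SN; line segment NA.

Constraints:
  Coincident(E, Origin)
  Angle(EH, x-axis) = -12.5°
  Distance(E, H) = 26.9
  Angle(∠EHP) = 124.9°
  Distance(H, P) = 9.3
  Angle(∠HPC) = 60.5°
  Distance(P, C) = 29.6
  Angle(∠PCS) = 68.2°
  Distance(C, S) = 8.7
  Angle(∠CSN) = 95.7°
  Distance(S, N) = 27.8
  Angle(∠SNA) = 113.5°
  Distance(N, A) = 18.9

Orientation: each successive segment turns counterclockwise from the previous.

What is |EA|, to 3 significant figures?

44.8

E is at the origin; EH runs at -12.5° with length 26.9, so H = (26.3, -5.82). ∠EHP = 124.9° gives HP at 42.6° from the x-axis; with |HP| = 9.3, P = (33.1, 0.473). ∠HPC = 60.5° gives PC at 162° from the x-axis; with |PC| = 29.6, C = (4.94, 9.57). ∠PCS = 68.2° gives CS at -86.1° from the x-axis; with |CS| = 8.7, S = (5.53, 0.891). ∠CSN = 95.7° gives SN at -1.80° from the x-axis; with |SN| = 27.8, N = (33.3, 0.0174). ∠SNA = 113.5° gives NA at 64.7° from the x-axis; with |NA| = 18.9, A = (41.4, 17.1). Then |EA| = |A − E| = 44.8.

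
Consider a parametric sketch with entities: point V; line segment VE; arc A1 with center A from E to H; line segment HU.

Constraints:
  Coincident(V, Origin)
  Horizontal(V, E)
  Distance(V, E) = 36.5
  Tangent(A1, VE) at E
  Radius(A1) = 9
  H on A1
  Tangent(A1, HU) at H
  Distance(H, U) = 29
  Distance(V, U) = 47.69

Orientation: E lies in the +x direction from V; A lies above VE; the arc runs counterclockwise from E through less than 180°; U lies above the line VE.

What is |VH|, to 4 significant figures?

46.21

V is at the origin; V and E share the same y with |VE| = 36.5 and E on the +x side, so E = (36.50, 0.000). Since A1 is tangent to VE there, AE ⟂ VE, so A = E + (0, 9) = (36.50, 9.000). Since AH ⟂ HU (tangency), |AU| = √(9.0² + 29.0²) = 30.36 regardless of where H sits on A1. So U lies on both circle(V, 47.69) and circle(A, 30.36); the above-VE intersection is U = (28.45, 38.28). H is the foot of the tangent from U: H = (44.08, 13.85).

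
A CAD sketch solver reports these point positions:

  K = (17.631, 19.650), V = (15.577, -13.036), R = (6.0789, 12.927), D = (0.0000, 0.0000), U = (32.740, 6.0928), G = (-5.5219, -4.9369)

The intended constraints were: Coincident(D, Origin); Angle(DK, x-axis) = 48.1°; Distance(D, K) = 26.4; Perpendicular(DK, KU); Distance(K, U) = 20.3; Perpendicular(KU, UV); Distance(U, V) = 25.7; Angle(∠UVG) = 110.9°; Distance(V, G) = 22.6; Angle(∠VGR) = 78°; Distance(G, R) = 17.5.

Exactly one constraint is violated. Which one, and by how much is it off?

Distance(G, R) = 17.5 — off by 3.80.

D = (0.00, 0.00) ✓; DK at 48.10° ✓; |DK| = 26.40 ✓; ∠(DK, KU) = 90.00° ✓; |KU| = 20.30 ✓; ∠(KU, UV) = 90.00° ✓; |UV| = 25.70 ✓; ∠UVG = 110.9° ✓; |VG| = 22.60 ✓; ∠VGR = 78.00° ✓; |GR| = 21.30 ✗.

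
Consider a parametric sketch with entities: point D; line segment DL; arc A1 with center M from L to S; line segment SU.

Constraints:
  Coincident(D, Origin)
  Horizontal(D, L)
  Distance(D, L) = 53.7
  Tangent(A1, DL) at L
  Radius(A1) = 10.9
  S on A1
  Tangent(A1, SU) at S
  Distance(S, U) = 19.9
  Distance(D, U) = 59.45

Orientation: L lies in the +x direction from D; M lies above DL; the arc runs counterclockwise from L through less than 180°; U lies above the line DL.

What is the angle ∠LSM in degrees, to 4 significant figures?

25.10°

Checks: |MS| = 10.90 ✓; ∠(MS, SU) = 90.00° ✓; |SU| = 19.90 ✓; |DU| = 59.45 ✓.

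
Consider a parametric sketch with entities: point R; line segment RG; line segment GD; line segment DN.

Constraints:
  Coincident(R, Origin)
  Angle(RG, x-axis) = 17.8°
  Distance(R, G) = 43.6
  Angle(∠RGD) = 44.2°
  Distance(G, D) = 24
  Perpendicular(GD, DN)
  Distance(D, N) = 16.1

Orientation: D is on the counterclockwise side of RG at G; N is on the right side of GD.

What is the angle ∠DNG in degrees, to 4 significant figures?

56.14°

R is at the origin; RG runs at 17.8° with length 43.6, so G = 43.6·(cos 17.8°, sin 17.8°) = (41.51, 13.33). ∠RGD = 44.2°, so GD runs at 17.8° + (180° − 44.2°) = 153.6° from the x-axis; with |GD| = 24.0, D = G + 24.0·(cos 153.6°, sin 153.6°) = (20.02, 24.00). The perpendicularity gives DN at right angles to GD; with |DN| = 16.1 on the right of GD, N = D + 16.1·(0.4446, 0.8957) = (27.17, 38.42). Then cos ∠DNG = ND·NG / (|ND||NG|), giving 56.14°.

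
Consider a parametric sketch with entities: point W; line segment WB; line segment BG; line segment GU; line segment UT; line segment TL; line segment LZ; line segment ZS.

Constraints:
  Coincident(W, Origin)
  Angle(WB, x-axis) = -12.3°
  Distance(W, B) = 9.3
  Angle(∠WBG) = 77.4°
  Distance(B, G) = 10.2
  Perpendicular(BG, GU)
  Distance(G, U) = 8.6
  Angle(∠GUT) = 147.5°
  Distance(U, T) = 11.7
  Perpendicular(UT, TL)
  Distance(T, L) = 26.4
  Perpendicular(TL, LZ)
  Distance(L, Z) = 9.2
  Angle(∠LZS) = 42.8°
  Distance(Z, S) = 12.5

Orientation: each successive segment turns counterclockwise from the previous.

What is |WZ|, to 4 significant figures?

19.90

W is at the origin; WB runs at -12.3° with length 9.3, so B = (9.087, -1.981). ∠WBG = 77.4° gives BG at 90.30° from the x-axis; with |BG| = 10.2, G = (9.033, 8.219). The perpendicularity gives GU at right angles to BG, so GU runs at -179.7°; with |GU| = 8.6, U = (0.4332, 8.174). ∠GUT = 147.5° gives UT at -147.2° from the x-axis; with |UT| = 11.7, T = (-9.401, 1.836). UT is perpendicular to TL, so TL runs at -57.20°; with |TL| = 26.4, L = (4.900, -20.36). The perpendicularity gives LZ at right angles to TL, so LZ runs at 32.80°; with |LZ| = 9.2, Z = (12.63, -15.37). Then |WZ| = |Z − W| = 19.90.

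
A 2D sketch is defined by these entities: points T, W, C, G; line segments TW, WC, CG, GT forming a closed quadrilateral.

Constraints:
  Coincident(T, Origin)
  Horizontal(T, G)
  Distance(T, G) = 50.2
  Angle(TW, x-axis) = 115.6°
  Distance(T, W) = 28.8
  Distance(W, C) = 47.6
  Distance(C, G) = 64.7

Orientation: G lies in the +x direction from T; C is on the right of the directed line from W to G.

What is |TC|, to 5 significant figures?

24.143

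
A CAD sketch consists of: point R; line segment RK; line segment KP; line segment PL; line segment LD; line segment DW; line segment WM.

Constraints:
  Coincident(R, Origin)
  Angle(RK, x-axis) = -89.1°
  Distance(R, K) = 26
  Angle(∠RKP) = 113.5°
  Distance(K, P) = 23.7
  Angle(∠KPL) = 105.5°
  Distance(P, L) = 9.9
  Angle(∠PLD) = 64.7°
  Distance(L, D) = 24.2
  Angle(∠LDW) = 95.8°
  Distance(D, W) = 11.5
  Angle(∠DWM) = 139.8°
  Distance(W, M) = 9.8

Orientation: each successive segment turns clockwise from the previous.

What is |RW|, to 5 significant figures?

32.871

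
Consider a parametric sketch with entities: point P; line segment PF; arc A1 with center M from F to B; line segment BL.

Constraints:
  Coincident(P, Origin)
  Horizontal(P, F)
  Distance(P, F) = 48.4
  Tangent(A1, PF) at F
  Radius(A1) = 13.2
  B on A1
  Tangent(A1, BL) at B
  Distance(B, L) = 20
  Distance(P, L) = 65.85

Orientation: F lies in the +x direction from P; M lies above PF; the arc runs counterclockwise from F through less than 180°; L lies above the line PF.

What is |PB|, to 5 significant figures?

63.360

Checks: |MB| = 13.20 ✓; ∠(MB, BL) = 90.00° ✓; |BL| = 20.00 ✓; |PL| = 65.85 ✓.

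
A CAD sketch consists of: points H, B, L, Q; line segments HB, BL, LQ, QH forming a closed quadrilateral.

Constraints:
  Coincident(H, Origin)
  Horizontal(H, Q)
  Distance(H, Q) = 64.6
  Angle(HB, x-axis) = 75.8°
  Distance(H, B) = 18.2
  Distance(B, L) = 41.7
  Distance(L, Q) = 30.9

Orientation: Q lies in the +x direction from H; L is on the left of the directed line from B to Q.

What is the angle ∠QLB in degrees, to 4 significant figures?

118.6°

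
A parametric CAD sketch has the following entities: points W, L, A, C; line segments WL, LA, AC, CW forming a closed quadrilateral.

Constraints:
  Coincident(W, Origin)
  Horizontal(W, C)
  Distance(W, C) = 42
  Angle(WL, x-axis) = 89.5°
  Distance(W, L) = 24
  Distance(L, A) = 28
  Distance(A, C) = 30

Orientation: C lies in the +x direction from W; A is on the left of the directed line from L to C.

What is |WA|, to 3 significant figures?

38.7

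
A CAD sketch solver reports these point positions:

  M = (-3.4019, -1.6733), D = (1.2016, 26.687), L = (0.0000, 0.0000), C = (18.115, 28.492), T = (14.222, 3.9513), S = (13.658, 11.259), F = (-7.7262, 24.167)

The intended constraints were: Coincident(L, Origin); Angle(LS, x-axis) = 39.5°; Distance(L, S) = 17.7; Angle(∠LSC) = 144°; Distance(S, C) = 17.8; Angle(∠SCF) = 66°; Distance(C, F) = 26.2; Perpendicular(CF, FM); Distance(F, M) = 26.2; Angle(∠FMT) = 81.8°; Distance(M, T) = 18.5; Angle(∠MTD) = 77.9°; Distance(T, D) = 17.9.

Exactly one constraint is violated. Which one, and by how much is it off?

Distance(T, D) = 17.9 — off by 8.30.

L = (0.00, 0.00) ✓; LS at 39.50° ✓; |LS| = 17.70 ✓; ∠LSC = 144.0° ✓; |SC| = 17.80 ✓; ∠SCF = 66.00° ✓; |CF| = 26.20 ✓; ∠(CF, FM) = 90.00° ✓; |FM| = 26.20 ✓; ∠FMT = 81.80° ✓; |MT| = 18.50 ✓; ∠MTD = 77.90° ✓; |TD| = 26.20 ✗.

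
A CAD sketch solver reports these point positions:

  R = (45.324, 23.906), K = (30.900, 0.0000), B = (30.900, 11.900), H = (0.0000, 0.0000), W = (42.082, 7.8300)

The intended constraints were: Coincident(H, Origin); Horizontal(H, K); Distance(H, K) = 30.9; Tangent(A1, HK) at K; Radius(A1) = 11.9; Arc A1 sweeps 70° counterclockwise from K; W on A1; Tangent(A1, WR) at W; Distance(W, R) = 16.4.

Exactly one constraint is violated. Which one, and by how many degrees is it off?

Tangent(A1, WR) at W — off by 8.60°.

H = (0.00, 0.00) ✓; H.y = 0.00, K.y = 0.00 ✓; |HK| = 30.90 ✓; ∠(BK, KH) = 90.00° ✓; |BK| = 11.90 ✓; bearing(B→W) − bearing(B→K) = 70.00° ✓; |BW| = 11.90 ✓; ∠(BW, WR) = 81.40° ✗; |WR| = 16.40 ✓.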